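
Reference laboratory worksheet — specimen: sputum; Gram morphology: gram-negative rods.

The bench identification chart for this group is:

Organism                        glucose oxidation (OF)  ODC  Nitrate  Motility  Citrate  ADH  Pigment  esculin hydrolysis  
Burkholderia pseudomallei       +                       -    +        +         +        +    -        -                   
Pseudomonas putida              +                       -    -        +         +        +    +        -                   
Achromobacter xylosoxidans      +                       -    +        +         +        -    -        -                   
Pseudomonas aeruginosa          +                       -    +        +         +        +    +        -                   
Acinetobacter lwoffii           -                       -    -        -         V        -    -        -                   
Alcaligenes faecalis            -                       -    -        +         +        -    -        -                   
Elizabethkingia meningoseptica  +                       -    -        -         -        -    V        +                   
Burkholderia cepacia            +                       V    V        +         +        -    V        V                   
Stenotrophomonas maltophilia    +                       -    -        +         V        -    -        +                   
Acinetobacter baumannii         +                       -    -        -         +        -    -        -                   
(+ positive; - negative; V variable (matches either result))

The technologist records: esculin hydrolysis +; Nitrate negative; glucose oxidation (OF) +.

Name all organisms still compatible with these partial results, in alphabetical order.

esculin hydrolysis +: excludes 7 organisms — 3 left.
Nitrate -: all 3 remaining candidates are consistent.
glucose oxidation (OF) +: all 3 remaining candidates are consistent.

Burkholderia cepacia, Elizabethkingia meningoseptica, Stenotrophomonas maltophilia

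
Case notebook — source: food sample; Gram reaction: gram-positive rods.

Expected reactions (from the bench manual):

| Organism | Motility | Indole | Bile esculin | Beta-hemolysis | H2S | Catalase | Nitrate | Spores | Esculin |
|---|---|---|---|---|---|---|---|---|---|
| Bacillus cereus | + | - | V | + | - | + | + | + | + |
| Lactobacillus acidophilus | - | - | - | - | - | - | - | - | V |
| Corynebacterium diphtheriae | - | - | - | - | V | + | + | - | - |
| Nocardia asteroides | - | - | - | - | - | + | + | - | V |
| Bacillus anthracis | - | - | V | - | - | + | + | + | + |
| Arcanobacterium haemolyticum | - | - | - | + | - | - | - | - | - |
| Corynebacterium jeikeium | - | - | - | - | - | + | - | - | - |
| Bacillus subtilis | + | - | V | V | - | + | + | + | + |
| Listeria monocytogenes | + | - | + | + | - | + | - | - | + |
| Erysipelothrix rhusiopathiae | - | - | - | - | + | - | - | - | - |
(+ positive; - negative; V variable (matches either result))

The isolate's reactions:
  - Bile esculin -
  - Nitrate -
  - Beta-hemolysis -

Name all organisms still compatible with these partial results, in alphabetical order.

Corynebacterium jeikeium, Erysipelothrix rhusiopathiae, Lactobacillus acidophilus

Beta-hemolysis -: excludes Bacillus cereus, Arcanobacterium haemolyticum, Listeria monocytogenes — 7 left.
Bile esculin -: all 7 remaining candidates are consistent.
Nitrate -: excludes Corynebacterium diphtheriae, Nocardia asteroides, Bacillus anthracis, Bacillus subtilis — 3 left.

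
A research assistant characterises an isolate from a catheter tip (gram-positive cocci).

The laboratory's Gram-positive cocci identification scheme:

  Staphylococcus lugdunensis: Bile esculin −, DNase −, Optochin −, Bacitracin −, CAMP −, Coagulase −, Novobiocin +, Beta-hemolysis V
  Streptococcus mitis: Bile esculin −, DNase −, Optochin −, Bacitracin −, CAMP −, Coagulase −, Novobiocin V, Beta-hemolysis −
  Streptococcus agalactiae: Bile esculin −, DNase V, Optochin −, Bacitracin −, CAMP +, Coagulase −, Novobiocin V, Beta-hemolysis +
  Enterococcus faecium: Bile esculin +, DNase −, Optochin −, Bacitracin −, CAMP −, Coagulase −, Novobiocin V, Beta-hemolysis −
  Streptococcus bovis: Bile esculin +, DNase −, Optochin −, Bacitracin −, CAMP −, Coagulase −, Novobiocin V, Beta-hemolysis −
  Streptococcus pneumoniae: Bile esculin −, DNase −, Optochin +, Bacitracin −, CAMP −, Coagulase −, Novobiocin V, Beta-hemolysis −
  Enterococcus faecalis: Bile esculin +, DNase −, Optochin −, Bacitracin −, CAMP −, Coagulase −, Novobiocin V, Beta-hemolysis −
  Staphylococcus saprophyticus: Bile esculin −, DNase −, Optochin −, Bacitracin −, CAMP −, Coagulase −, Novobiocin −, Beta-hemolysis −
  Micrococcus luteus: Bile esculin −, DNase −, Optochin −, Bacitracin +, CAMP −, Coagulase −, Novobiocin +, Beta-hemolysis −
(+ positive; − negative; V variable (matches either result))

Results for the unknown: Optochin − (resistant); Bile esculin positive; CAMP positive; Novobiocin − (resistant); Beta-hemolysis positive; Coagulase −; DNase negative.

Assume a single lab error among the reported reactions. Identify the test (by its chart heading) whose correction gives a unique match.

Bile esculin

As reported, no row in the chart matches all 7 reactions.
Reversing CAMP → still no organism matches.
Reversing Beta-hemolysis → still no organism matches.
Reversing DNase → still no organism matches.
Reversing Coagulase → still no organism matches.
Reversing Optochin → still no organism matches.
Reversing Novobiocin → still no organism matches.
Reversing Bile esculin (to −) → unique match: Streptococcus agalactiae.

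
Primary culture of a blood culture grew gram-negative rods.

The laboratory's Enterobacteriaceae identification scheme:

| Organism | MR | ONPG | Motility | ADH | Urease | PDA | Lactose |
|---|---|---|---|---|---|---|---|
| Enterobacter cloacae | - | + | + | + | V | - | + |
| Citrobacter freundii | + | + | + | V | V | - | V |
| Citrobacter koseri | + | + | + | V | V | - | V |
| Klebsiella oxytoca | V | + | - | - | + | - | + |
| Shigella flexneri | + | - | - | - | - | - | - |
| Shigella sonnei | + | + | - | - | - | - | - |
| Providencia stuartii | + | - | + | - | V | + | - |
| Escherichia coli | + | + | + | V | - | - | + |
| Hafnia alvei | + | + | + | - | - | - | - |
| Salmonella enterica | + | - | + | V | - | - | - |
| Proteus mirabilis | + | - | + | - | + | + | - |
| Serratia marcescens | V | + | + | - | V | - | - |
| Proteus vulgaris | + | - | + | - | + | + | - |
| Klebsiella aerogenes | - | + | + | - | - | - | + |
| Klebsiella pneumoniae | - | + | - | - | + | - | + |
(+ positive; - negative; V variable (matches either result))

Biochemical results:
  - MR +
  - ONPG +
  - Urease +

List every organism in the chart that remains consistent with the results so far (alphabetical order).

Citrobacter freundii, Citrobacter koseri, Klebsiella oxytoca, Serratia marcescens

MR +: excludes Enterobacter cloacae, Klebsiella aerogenes, Klebsiella pneumoniae — 12 left.
Urease +: excludes 5 organisms — 7 left.
ONPG +: excludes Providencia stuartii, Proteus mirabilis, Proteus vulgaris — 4 left.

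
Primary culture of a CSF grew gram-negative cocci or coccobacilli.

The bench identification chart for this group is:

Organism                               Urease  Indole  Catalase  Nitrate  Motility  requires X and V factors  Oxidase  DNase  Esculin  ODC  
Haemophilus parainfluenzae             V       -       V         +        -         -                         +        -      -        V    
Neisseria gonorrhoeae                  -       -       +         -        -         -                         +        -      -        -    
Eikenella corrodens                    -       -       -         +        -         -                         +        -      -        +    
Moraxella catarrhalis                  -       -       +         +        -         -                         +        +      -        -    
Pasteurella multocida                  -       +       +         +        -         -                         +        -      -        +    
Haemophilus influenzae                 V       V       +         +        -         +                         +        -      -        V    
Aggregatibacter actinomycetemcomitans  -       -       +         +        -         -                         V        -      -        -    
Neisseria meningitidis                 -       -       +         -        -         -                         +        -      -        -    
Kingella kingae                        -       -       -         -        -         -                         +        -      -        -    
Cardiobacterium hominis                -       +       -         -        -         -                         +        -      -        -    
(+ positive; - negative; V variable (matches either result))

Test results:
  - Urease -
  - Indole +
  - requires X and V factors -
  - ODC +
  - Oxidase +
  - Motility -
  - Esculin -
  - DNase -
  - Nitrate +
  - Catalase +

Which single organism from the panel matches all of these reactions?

Pasteurella multocida

ODC +: excludes 6 organisms — 4 left.
Catalase +: excludes Eikenella corrodens — 3 left.
Urease -: all 3 remaining candidates are consistent.
Indole +: excludes Haemophilus parainfluenzae — 2 left.
Oxidase +: all 2 remaining candidates are consistent.
DNase -: all 2 remaining candidates are consistent.
requires X and V factors -: excludes Haemophilus influenzae — 1 left.
Esculin -: the one remaining candidate is consistent.
Nitrate +: the one remaining candidate is consistent.
Motility -: the one remaining candidate is consistent.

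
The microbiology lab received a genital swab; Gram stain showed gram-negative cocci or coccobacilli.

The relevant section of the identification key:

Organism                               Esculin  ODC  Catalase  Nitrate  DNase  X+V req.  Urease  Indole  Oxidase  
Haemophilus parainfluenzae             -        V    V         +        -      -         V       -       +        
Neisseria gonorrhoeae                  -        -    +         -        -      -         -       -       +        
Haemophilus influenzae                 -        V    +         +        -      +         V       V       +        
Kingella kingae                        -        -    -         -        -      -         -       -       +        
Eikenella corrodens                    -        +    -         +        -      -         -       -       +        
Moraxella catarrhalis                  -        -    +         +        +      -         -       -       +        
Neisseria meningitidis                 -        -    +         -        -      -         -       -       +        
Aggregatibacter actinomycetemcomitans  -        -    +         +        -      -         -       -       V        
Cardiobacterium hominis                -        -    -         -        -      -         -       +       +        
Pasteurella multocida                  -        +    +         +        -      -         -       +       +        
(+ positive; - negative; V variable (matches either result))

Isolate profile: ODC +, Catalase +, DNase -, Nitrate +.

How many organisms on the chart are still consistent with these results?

Catalase +: excludes Kingella kingae, Eikenella corrodens, Cardiobacterium hominis — 7 left.
Nitrate +: excludes Neisseria gonorrhoeae, Neisseria meningitidis — 5 left.
DNase -: excludes Moraxella catarrhalis — 4 left.
ODC +: excludes Aggregatibacter actinomycetemcomitans — 3 left.
Still consistent: Haemophilus influenzae, Haemophilus parainfluenzae, Pasteurella multocida.

3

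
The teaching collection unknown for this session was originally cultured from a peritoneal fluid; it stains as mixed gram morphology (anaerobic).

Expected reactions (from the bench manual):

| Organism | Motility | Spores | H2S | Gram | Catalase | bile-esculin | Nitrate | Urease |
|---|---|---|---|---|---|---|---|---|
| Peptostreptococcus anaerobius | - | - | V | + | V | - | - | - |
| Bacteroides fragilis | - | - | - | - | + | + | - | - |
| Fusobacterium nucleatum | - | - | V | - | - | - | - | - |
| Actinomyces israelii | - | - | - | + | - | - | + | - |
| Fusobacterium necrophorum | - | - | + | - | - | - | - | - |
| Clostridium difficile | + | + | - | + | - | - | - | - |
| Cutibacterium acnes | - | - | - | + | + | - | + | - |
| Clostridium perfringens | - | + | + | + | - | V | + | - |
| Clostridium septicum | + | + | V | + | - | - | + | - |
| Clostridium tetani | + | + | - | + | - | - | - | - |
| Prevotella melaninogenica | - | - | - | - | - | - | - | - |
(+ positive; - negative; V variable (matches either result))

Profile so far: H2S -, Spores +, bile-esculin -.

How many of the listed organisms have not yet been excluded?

3

Spores +: excludes 7 organisms — 4 left.
bile-esculin -: all 4 remaining candidates are consistent.
H2S -: excludes Clostridium perfringens — 3 left.
Still consistent: Clostridium difficile, Clostridium septicum, Clostridium tetani.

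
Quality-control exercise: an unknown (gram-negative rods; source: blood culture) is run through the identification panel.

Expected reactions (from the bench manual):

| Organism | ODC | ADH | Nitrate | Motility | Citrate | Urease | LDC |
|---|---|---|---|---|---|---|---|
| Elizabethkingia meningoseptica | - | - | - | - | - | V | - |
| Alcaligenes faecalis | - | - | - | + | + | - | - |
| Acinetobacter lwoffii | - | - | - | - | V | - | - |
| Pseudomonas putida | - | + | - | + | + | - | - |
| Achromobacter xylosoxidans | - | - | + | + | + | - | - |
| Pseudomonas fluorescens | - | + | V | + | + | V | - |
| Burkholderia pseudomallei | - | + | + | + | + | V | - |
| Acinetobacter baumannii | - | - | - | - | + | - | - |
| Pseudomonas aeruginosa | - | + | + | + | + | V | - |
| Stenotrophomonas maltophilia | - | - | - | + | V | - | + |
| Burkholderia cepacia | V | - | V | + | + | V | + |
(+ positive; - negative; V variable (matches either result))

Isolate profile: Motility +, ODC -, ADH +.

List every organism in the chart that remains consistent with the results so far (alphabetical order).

Burkholderia pseudomallei, Pseudomonas aeruginosa, Pseudomonas fluorescens, Pseudomonas putida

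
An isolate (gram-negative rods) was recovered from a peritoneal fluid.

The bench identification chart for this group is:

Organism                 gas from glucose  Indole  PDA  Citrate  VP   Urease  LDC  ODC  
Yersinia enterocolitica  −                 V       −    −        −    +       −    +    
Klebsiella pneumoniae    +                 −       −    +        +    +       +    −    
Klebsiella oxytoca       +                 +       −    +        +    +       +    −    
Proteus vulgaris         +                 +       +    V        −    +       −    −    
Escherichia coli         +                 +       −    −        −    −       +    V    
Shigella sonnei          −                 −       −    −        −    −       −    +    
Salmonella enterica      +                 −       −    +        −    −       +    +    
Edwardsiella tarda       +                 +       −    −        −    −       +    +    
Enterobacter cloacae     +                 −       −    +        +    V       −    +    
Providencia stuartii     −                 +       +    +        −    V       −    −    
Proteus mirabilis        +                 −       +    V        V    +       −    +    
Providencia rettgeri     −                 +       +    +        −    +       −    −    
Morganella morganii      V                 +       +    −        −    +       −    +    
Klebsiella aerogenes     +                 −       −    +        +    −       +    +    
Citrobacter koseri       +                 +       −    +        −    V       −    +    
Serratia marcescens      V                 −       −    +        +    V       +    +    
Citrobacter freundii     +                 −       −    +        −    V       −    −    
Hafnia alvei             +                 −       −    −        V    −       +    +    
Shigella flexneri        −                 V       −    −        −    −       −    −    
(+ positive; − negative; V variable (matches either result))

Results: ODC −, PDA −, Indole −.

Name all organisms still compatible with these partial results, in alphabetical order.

Citrobacter freundii, Klebsiella pneumoniae, Shigella flexneri

Indole −: excludes 8 organisms — 11 left.
PDA −: excludes Proteus mirabilis — 10 left.
ODC −: excludes 7 organisms — 3 left.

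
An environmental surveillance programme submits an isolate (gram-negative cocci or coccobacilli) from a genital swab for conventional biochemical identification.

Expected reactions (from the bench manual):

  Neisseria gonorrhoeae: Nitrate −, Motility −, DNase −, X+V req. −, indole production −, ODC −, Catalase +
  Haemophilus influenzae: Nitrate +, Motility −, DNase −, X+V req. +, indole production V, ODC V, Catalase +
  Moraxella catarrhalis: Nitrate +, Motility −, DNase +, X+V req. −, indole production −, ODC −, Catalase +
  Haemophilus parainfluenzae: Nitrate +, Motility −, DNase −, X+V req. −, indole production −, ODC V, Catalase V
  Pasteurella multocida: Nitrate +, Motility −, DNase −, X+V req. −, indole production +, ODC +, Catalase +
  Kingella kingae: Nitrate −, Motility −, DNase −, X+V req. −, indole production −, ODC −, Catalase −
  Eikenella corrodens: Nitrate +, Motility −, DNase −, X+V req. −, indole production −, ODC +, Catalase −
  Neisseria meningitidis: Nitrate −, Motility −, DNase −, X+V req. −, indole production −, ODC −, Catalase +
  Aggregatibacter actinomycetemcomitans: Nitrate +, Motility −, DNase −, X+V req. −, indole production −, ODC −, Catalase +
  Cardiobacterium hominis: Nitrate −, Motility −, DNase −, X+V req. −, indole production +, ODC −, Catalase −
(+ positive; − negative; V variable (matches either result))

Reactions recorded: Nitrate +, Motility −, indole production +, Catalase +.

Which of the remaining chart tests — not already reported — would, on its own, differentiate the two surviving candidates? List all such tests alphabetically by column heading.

X+V req.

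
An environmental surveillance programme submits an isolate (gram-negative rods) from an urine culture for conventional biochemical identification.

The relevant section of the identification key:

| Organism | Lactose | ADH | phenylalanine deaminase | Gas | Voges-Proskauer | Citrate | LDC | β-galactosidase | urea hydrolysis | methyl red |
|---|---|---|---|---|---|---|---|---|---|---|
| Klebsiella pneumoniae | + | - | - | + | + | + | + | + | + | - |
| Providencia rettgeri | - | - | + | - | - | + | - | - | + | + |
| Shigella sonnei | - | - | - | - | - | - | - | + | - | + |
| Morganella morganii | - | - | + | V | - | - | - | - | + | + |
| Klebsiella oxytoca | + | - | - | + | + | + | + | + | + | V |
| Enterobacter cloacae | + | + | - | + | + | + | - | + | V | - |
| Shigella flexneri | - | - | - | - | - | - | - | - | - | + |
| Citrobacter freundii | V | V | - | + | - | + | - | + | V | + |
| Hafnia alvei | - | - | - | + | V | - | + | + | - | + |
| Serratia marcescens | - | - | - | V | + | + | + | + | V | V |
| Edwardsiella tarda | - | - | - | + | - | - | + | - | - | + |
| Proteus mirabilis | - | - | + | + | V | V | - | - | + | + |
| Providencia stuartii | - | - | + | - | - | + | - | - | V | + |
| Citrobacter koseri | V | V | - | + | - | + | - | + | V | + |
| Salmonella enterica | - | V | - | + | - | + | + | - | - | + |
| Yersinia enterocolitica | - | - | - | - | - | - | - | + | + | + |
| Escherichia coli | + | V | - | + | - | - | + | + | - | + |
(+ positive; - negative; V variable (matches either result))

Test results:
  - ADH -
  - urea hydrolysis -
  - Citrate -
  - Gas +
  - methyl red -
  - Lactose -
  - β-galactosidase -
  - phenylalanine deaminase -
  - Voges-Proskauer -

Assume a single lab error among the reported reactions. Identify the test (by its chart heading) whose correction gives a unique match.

methyl red

As reported, no row in the chart matches all 9 reactions.
Reversing Gas → still no organism matches.
Reversing urea hydrolysis → still no organism matches.
Reversing Citrate → still no organism matches.
Reversing ADH → still no organism matches.
Reversing phenylalanine deaminase → still no organism matches.
Reversing Voges-Proskauer → still no organism matches.
Reversing β-galactosidase → still no organism matches.
Reversing Lactose → still no organism matches.
Reversing methyl red (to +) → unique match: Edwardsiella tarda.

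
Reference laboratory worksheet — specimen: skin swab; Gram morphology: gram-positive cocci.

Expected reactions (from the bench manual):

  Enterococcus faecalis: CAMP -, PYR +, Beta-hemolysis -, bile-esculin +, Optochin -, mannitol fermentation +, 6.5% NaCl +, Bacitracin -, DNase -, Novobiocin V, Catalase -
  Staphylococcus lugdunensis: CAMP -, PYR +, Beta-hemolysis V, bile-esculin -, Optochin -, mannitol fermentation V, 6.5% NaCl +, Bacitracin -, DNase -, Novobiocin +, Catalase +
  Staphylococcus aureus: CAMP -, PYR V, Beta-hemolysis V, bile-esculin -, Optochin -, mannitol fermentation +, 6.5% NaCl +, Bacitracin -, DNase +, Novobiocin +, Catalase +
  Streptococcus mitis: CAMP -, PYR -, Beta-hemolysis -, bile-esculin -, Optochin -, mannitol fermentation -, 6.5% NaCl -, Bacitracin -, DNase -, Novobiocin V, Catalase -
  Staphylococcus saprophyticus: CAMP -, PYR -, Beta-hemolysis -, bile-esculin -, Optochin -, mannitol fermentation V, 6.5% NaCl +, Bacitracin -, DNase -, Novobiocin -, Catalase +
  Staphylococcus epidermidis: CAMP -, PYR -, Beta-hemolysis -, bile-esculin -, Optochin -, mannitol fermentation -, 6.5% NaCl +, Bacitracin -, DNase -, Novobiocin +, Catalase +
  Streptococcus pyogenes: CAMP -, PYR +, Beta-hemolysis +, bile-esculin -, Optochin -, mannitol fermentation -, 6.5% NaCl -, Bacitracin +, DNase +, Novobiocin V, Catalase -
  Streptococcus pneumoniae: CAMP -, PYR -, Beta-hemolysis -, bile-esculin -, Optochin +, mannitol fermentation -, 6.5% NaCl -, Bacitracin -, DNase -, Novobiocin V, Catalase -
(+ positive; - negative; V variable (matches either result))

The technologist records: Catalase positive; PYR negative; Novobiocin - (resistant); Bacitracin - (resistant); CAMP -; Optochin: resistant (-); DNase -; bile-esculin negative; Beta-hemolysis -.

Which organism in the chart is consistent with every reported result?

Catalase +: excludes Enterococcus faecalis, Streptococcus mitis, Streptococcus pyogenes, Streptococcus pneumoniae — 4 left.
CAMP -: all 4 remaining candidates are consistent.
Optochin -: all 4 remaining candidates are consistent.
Beta-hemolysis -: all 4 remaining candidates are consistent.
PYR -: excludes Staphylococcus lugdunensis — 3 left.
DNase -: excludes Staphylococcus aureus — 2 left.
Bacitracin -: all 2 remaining candidates are consistent.
Novobiocin -: excludes Staphylococcus epidermidis — 1 left.
bile-esculin -: the one remaining candidate is consistent.

Staphylococcus saprophyticus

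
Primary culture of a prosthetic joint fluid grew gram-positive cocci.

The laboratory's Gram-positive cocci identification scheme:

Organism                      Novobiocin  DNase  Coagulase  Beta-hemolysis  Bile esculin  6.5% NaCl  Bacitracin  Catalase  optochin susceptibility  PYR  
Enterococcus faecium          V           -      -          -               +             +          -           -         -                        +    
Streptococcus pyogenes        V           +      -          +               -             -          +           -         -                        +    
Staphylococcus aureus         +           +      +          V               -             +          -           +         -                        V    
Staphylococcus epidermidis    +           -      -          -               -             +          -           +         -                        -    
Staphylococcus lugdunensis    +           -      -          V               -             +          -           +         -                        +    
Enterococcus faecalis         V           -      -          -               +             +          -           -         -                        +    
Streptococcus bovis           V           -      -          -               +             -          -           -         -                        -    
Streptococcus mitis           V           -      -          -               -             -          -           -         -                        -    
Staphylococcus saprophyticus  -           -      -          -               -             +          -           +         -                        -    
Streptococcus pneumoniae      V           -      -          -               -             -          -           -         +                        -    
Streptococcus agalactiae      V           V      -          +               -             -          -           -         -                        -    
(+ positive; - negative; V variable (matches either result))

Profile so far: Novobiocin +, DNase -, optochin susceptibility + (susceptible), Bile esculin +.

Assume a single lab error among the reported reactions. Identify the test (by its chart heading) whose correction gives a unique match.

Bile esculin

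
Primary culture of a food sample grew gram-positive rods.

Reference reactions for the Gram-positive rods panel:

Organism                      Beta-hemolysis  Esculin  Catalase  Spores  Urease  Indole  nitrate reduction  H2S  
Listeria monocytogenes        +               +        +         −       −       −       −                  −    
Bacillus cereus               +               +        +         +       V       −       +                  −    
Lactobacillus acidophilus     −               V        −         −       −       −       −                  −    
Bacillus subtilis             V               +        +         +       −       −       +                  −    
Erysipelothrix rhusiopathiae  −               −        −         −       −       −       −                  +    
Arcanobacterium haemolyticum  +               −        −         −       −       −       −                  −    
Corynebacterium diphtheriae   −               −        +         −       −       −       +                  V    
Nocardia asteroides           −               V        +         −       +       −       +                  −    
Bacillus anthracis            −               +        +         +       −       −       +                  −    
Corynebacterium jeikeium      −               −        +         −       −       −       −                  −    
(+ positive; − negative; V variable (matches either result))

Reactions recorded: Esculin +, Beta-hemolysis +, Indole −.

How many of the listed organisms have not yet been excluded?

Esculin +: excludes Erysipelothrix rhusiopathiae, Arcanobacterium haemolyticum, Corynebacterium diphtheriae, Corynebacterium jeikeium — 6 left.
Indole −: all 6 remaining candidates are consistent.
Beta-hemolysis +: excludes Lactobacillus acidophilus, Nocardia asteroides, Bacillus anthracis — 3 left.
Still consistent: Bacillus cereus, Bacillus subtilis, Listeria monocytogenes.

3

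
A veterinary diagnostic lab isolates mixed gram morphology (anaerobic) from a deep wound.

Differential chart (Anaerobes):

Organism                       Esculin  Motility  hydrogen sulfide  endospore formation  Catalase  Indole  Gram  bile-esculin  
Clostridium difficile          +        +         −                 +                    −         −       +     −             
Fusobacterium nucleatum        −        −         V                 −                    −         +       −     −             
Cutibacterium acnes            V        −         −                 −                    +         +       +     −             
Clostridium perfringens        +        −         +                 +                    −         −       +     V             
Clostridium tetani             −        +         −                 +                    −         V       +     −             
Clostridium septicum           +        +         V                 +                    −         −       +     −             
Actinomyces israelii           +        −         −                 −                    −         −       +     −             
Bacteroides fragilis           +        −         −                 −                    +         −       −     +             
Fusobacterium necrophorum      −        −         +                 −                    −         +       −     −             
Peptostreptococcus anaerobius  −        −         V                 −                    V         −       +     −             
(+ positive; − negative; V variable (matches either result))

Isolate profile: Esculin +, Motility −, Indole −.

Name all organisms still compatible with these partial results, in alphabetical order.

Actinomyces israelii, Bacteroides fragilis, Clostridium perfringens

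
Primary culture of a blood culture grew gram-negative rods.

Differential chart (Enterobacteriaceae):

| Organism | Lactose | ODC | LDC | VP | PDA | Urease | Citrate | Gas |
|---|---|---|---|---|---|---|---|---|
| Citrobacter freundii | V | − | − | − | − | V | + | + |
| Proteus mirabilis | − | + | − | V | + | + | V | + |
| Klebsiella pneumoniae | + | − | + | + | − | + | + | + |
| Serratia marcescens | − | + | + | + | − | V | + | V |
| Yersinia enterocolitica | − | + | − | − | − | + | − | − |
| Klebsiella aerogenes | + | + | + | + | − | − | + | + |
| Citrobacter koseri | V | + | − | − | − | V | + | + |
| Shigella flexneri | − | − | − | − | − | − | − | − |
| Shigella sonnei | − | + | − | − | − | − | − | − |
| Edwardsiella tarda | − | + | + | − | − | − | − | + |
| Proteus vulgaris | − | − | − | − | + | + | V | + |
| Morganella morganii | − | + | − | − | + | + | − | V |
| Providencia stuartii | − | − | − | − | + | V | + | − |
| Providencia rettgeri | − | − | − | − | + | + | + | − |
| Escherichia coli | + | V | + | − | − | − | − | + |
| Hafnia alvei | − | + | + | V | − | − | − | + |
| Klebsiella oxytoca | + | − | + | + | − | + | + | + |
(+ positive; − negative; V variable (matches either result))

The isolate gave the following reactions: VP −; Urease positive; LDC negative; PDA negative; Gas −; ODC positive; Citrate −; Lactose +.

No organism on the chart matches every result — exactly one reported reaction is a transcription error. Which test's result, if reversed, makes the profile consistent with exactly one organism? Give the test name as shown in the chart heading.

As reported, no row in the chart matches all 8 reactions.
Reversing Gas → still no organism matches.
Reversing Urease → still no organism matches.
Reversing Citrate → still no organism matches.
Reversing PDA → still no organism matches.
Reversing Lactose (to −) → unique match: Yersinia enterocolitica.
Reversing VP → still no organism matches.
Reversing ODC → still no organism matches.
Reversing LDC → still no organism matches.

Lactose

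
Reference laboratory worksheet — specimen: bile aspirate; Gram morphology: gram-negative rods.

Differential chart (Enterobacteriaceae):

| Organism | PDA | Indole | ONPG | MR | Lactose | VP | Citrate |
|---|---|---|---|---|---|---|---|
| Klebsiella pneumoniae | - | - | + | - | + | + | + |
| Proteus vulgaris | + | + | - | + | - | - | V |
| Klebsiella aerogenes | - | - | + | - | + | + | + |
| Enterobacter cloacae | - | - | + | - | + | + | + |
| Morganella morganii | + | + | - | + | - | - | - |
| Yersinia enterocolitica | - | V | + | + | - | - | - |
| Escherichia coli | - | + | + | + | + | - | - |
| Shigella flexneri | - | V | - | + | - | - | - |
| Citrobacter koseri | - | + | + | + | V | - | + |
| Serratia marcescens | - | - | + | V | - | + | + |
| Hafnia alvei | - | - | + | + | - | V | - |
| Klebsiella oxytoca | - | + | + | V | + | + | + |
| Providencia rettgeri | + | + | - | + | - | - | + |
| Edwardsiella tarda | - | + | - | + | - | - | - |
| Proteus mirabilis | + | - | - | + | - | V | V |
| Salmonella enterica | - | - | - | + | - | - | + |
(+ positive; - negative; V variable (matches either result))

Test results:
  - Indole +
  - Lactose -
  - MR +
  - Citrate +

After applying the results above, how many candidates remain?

MR +: excludes Klebsiella pneumoniae, Klebsiella aerogenes, Enterobacter cloacae — 13 left.
Lactose -: excludes Escherichia coli, Klebsiella oxytoca — 11 left.
Indole +: excludes Serratia marcescens, Hafnia alvei, Proteus mirabilis, Salmonella enterica — 7 left.
Citrate +: excludes Morganella morganii, Yersinia enterocolitica, Shigella flexneri, Edwardsiella tarda — 3 left.
Still consistent: Citrobacter koseri, Proteus vulgaris, Providencia rettgeri.

3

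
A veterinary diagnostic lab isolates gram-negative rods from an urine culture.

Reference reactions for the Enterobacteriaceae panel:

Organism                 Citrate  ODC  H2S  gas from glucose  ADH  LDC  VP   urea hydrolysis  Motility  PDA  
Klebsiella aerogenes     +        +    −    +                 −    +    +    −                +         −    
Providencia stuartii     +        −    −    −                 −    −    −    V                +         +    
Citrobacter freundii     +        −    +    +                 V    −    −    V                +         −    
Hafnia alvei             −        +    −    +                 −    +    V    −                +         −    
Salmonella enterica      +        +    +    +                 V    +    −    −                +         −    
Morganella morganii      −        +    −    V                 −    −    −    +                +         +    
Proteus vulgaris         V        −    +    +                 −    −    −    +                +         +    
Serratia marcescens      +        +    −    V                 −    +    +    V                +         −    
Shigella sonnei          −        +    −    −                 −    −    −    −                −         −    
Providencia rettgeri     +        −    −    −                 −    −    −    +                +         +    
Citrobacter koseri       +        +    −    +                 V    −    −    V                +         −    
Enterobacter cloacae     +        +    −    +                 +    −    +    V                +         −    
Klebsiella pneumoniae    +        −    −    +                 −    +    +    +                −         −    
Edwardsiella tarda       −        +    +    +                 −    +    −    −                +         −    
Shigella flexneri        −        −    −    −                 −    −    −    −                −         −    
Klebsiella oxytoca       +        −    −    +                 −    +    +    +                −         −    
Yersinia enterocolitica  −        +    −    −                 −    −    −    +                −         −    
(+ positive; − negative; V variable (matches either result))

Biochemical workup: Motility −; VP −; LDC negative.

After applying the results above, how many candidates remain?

Motility −: excludes 12 organisms — 5 left.
VP −: excludes Klebsiella pneumoniae, Klebsiella oxytoca — 3 left.
LDC −: all 3 remaining candidates are consistent.
Still consistent: Shigella flexneri, Shigella sonnei, Yersinia enterocolitica.

3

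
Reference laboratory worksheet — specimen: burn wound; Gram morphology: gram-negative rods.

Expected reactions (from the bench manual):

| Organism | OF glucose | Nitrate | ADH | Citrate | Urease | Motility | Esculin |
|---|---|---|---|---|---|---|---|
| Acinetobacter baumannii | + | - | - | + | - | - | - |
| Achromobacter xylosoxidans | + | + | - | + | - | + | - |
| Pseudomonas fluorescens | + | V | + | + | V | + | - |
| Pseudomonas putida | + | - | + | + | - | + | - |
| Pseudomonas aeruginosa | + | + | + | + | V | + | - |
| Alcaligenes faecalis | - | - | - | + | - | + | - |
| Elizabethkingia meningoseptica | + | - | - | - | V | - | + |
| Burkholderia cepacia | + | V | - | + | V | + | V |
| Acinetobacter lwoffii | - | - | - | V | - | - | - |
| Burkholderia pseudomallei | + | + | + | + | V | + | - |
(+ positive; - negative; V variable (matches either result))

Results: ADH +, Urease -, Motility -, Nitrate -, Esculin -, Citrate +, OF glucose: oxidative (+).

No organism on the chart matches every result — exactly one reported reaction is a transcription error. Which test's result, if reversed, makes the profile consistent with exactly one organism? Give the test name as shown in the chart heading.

ADH

As reported, no row in the chart matches all 7 reactions.
Reversing Citrate → still no organism matches.
Reversing OF glucose → still no organism matches.
Reversing Urease → still no organism matches.
Reversing Nitrate → still no organism matches.
Reversing Motility → 2 organisms match (not unique).
Reversing ADH (to -) → unique match: Acinetobacter baumannii.
Reversing Esculin → still no organism matches.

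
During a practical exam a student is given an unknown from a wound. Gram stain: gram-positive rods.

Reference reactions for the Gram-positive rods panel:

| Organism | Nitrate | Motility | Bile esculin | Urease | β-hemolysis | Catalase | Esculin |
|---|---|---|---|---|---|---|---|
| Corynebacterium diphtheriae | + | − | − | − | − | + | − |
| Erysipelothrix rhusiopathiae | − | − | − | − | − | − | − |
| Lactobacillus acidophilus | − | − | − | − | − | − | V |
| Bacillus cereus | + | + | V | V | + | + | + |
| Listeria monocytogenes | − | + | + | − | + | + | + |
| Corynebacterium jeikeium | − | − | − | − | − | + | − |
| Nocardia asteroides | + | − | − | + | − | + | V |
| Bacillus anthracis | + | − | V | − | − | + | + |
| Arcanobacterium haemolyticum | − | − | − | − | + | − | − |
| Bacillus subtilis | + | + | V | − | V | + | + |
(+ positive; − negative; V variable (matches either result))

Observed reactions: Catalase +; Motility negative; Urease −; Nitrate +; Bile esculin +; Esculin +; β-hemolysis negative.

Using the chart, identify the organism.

Esculin +: excludes Corynebacterium diphtheriae, Erysipelothrix rhusiopathiae, Corynebacterium jeikeium, Arcanobacterium haemolyticum — 6 left.
Urease −: excludes Nocardia asteroides — 5 left.
β-hemolysis −: excludes Bacillus cereus, Listeria monocytogenes — 3 left.
Nitrate +: excludes Lactobacillus acidophilus — 2 left.
Bile esculin +: all 2 remaining candidates are consistent.
Catalase +: all 2 remaining candidates are consistent.
Motility −: excludes Bacillus subtilis — 1 left.

Bacillus anthracis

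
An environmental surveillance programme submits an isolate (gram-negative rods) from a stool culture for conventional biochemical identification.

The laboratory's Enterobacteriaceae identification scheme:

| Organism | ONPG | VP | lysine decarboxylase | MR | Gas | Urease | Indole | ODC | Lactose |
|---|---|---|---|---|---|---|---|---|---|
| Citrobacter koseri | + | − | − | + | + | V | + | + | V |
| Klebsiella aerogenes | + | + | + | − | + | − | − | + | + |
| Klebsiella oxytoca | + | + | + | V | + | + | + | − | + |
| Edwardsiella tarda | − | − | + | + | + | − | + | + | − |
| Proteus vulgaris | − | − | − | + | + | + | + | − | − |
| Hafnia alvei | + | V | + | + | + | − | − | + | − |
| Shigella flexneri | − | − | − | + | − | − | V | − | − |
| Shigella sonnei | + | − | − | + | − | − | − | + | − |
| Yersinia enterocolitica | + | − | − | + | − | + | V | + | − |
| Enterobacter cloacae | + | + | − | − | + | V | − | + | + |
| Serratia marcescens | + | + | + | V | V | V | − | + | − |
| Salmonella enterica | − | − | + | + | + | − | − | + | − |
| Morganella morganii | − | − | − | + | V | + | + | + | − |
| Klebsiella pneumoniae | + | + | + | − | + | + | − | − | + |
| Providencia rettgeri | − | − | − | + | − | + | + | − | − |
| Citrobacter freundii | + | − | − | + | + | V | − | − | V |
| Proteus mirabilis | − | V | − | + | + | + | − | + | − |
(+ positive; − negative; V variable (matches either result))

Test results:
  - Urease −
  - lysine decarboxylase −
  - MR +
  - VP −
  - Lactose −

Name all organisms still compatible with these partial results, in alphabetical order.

lysine decarboxylase −: excludes 7 organisms — 10 left.
VP −: excludes Enterobacter cloacae — 9 left.
MR +: all 9 remaining candidates are consistent.
Lactose −: all 9 remaining candidates are consistent.
Urease −: excludes 5 organisms — 4 left.

Citrobacter freundii, Citrobacter koseri, Shigella flexneri, Shigella sonnei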